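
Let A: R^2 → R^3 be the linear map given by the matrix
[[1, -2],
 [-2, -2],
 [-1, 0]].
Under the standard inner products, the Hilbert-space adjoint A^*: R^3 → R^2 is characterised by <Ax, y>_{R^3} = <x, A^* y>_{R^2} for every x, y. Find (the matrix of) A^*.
A^* = A^T =
[[1, -2, -1],
 [-2, -2, 0]]

For real matrices with standard dot products, the defining identity <Ax, y> = <x, A^* y> gives (Ax)^T y = x^T (A^*) y, i.e. x^T A^T y = x^T (A^*) y. Since this holds for all x, y, we must have A^* = A^T. Therefore
A^* =
[[1, -2, -1],
 [-2, -2, 0]].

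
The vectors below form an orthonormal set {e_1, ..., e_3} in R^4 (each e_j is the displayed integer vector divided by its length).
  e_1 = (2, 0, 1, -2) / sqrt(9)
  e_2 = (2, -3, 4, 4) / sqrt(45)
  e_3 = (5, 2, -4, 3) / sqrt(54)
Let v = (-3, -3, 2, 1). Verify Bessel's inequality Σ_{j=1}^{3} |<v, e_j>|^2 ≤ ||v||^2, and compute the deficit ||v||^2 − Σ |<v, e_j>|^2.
Σ |<v, e_j>|^2 = 581/27; ||v||^2 = 23; deficit = 40/27

Write each e_j = u_j / sqrt(<u_j, u_j>) where u_j is the displayed integer vector. Then <v, e_j> = <v, u_j> / sqrt(<u_j, u_j>), so |<v, e_j>|^2 = <v, u_j>^2 / <u_j, u_j>.
Coefficients: <v, e_1> = -6/sqrt(9), <v, e_2> = 15/sqrt(45), <v, e_3> = -26/sqrt(54).
Square and sum: Σ |<v, e_j>|^2 = 581/27.
Compute ||v||^2 = v·v = 23.
Deficit = 23 − 581/27 = 40/27 ≥ 0, confirming Bessel's inequality. (The deficit equals ||v − Σ <v,e_j> e_j||^2, the squared distance from v to span{e_j}.)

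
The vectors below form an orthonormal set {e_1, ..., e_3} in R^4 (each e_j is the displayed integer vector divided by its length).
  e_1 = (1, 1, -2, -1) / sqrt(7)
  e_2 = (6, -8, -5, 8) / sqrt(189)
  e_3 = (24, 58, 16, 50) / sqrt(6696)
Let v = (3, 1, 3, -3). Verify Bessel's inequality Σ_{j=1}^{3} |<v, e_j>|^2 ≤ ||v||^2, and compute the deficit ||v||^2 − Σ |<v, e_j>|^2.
Σ |<v, e_j>|^2 = 146/31; ||v||^2 = 28; deficit = 722/31

Write each e_j = u_j / sqrt(<u_j, u_j>) where u_j is the displayed integer vector. Then <v, e_j> = <v, u_j> / sqrt(<u_j, u_j>), so |<v, e_j>|^2 = <v, u_j>^2 / <u_j, u_j>.
Coefficients: <v, e_1> = 1/sqrt(7), <v, e_2> = -29/sqrt(189), <v, e_3> = 28/sqrt(6696).
Square and sum: Σ |<v, e_j>|^2 = 146/31.
Compute ||v||^2 = v·v = 28.
Deficit = 28 − 146/31 = 722/31 ≥ 0, confirming Bessel's inequality. (The deficit equals ||v − Σ <v,e_j> e_j||^2, the squared distance from v to span{e_j}.)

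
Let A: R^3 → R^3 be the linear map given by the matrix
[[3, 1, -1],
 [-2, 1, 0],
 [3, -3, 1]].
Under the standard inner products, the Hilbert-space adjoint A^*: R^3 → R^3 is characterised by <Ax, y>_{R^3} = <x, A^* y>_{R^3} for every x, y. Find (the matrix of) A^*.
A^* = A^T =
[[3, -2, 3],
 [1, 1, -3],
 [-1, 0, 1]]

For real matrices with standard dot products, the defining identity <Ax, y> = <x, A^* y> gives (Ax)^T y = x^T (A^*) y, i.e. x^T A^T y = x^T (A^*) y. Since this holds for all x, y, we must have A^* = A^T. Therefore
A^* =
[[3, -2, 3],
 [1, 1, -3],
 [-1, 0, 1]].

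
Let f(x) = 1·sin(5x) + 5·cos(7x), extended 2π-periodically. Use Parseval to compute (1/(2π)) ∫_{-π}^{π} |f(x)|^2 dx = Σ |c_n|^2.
Σ |c_n|^2 = 13

Expand |f|^2 and use orthogonality of {sin(nx), cos(mx)} on [-π, π]:
  ∫_{-π}^{π} sin(nx)^2 dx = π, ∫ cos(mx)^2 dx = π, and cross terms integrate to 0.
So ∫_{-π}^{π} f(x)^2 dx = 1^2 · π + 5^2 · π = (1 + 25)π.
Divide by 2π: (1 + 25)/2 = 13.
By Parseval, this equals Σ |c_n|^2.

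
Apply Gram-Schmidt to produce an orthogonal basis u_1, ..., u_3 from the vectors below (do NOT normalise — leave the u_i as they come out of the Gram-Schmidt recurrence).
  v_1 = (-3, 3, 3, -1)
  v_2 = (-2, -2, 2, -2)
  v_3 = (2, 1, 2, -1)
Orthogonal basis:
  u_1 = (-3, 3, 3, -1)
  u_2 = (-8/7, -20/7, 8/7, -12/7)
  u_3 = (7/3, 1/3, 5/3, -1)

Apply the Gram-Schmidt recurrence
  u_1 = v_1
  u_i = v_i − Σ_{j<i} ((v_i · u_j) / (u_j · u_j)) · u_j.

Step by step this gives:
  u_1 = (-3, 3, 3, -1)
  u_2 = (-8/7, -20/7, 8/7, -12/7)
  u_3 = (7/3, 1/3, 5/3, -1)

Orthogonality check:
  u_2 · u_1 = 0 (should be 0)
  u_3 · u_1 = 0 (should be 0)
  u_3 · u_2 = 0 (should be 0)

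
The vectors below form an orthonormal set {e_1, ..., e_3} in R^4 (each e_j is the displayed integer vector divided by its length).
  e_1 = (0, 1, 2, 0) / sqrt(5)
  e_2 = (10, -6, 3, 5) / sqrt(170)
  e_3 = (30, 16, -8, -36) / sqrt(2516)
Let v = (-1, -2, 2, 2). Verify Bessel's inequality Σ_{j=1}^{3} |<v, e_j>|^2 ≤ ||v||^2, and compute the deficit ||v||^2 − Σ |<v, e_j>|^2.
Σ |<v, e_j>|^2 = 431/37; ||v||^2 = 13; deficit = 50/37

Write each e_j = u_j / sqrt(<u_j, u_j>) where u_j is the displayed integer vector. Then <v, e_j> = <v, u_j> / sqrt(<u_j, u_j>), so |<v, e_j>|^2 = <v, u_j>^2 / <u_j, u_j>.
Coefficients: <v, e_1> = 2/sqrt(5), <v, e_2> = 18/sqrt(170), <v, e_3> = -150/sqrt(2516).
Square and sum: Σ |<v, e_j>|^2 = 431/37.
Compute ||v||^2 = v·v = 13.
Deficit = 13 − 431/37 = 50/37 ≥ 0, confirming Bessel's inequality. (The deficit equals ||v − Σ <v,e_j> e_j||^2, the squared distance from v to span{e_j}.)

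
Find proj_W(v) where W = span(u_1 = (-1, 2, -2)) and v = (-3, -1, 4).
proj_W(v) = (7/9, -14/9, 14/9)

Set up U = [u_1 | ... | u_1] ∈ R^(3×1). The projector onto W = col(U) is P = U (U^T U)^(-1) U^T.
Compute U^T U =
  [9],
and U^T v = (-7).
Solve U^T U · c = U^T v for the coefficients: c = (-7/9). The projection is proj_W(v) = U c.
Check: (v - proj_W(v)) · u_1 = 0  (should be 0).
Result: proj_W(v) = (7/9, -14/9, 14/9).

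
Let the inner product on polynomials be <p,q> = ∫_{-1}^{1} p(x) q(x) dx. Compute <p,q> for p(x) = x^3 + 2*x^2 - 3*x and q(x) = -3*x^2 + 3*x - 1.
<p,q> = -128/15

Expand the product: p(x)·q(x) = -3*x^5 - 3*x^4 + 14*x^3 - 11*x^2 + 3*x.
∫_{-1}^{1} of each monomial x^k gives [2/(k+1) if k even, 0 if k odd]. Integrating term-by-term (or equivalently evaluating the antiderivative F(x) = -x^6/2 - 3*x^5/5 + 7*x^4/2 - 11*x^3/3 + 3*x^2/2 at the endpoints):
  F(1) − F(−1) = 7/30 − (263/30) = -128/15.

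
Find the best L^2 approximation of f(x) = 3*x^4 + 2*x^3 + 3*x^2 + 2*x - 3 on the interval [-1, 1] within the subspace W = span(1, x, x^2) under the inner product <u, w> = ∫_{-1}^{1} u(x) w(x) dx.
g(x) = 39*x^2/7 + 16*x/5 - 114/35

The best approximation g ∈ W is the orthogonal projection of f onto W. Writing g = a_0 + a_1 x + a_2 x^2, the coefficients solve the normal equations G · a = b where
  G_{ij} = <φ_i, φ_j> and b_i = <f, φ_i>, with φ_0 = 1, φ_1 = x, φ_2 = x^2.
G =
  [2, 0, 2/3]
  [0, 2/3, 0]
  [2/3, 0, 2/5],
b = (-14/5, 32/15, 2/35).
Solving gives a_0 = -114/35, a_1 = 16/5, a_2 = 39/7, so
  g(x) = 39*x^2/7 + 16*x/5 - 114/35.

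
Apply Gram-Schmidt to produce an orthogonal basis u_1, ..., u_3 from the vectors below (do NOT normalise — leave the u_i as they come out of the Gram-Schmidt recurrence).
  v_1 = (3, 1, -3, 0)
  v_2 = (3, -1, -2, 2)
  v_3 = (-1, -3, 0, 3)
Orthogonal basis:
  u_1 = (3, 1, -3, 0)
  u_2 = (15/19, -33/19, 4/19, 2)
  u_3 = (-82/73, -24/73, -90/73, 21/73)

Apply the Gram-Schmidt recurrence
  u_1 = v_1
  u_i = v_i − Σ_{j<i} ((v_i · u_j) / (u_j · u_j)) · u_j.

Step by step this gives:
  u_1 = (3, 1, -3, 0)
  u_2 = (15/19, -33/19, 4/19, 2)
  u_3 = (-82/73, -24/73, -90/73, 21/73)

Orthogonality check:
  u_2 · u_1 = 0 (should be 0)
  u_3 · u_1 = 0 (should be 0)
  u_3 · u_2 = 0 (should be 0)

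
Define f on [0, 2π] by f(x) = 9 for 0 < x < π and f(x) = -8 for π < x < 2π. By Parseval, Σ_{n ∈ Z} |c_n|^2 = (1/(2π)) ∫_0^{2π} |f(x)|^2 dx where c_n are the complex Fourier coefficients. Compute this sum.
Σ |c_n|^2 = 145/2

Parseval equates the L^2 energy of f (normalised by 1/(2π)) with the ℓ^2 sum of its Fourier coefficients: (1/(2π)) ∫_0^{2π} |f|^2 = Σ |c_n|^2.
Compute the left side: (1/(2π)) [∫_0^π 9^2 dx + ∫_π^{2π} (-8)^2 dx] = (1/(2π)) · (81π + 64π) = (81 + 64)/2 = 145/2.
So Σ_{n ∈ Z} |c_n|^2 = 145/2.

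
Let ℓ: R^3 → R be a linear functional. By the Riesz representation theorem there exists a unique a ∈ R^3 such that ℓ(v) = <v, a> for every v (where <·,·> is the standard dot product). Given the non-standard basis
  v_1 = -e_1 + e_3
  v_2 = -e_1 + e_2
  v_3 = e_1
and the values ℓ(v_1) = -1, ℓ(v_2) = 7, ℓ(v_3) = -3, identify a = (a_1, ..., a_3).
a = (-3, 4, -4)

Write a = (a_1, ..., a_3) in the standard basis. For each basis vector v_i, ℓ(v_i) = <v_i, a> is a linear equation in the a_j's. Collect the n equations into a matrix system V a = ℓ, where row i of V is v_i (expressed in the standard basis). Since V is invertible (lower-triangular with 1s on the diagonal, up to permutation), solve by back-substitution:
  V =
[[-1, 0, 1],
 [-1, 1, 0],
 [1, 0, 0]]
  V a = (-1, 7, -3)
Solving gives a = (-3, 4, -4).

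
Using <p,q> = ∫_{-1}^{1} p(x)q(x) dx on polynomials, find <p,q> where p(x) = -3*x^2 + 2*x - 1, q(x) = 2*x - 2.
<p,q> = 32/3

Expand the product: p(x)·q(x) = -6*x^3 + 10*x^2 - 6*x + 2.
∫_{-1}^{1} of each monomial x^k gives [2/(k+1) if k even, 0 if k odd]. Integrating term-by-term (or equivalently evaluating the antiderivative F(x) = -3*x^4/2 + 10*x^3/3 - 3*x^2 + 2*x at the endpoints):
  F(1) − F(−1) = 5/6 − (-59/6) = 32/3.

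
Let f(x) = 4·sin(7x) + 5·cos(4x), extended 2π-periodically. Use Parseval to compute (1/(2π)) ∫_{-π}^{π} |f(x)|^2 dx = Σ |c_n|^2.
Σ |c_n|^2 = 41/2

Expand |f|^2 and use orthogonality of {sin(nx), cos(mx)} on [-π, π]:
  ∫_{-π}^{π} sin(nx)^2 dx = π, ∫ cos(mx)^2 dx = π, and cross terms integrate to 0.
So ∫_{-π}^{π} f(x)^2 dx = 4^2 · π + 5^2 · π = (16 + 25)π.
Divide by 2π: (16 + 25)/2 = 41/2.
By Parseval, this equals Σ |c_n|^2.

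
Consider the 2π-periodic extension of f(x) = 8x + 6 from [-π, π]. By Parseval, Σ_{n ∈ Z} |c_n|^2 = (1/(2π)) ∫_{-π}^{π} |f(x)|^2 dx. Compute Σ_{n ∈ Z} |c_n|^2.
Σ |c_n|^2 = 64π^2/3 + 36

Expand and integrate term by term over [-π, π]:
  ∫ (8x)^2 dx = 64·(2π^3/3); ∫ 2·8·(6)·x dx = 0 (odd integrand); ∫ 6^2 dx = 36·2π.
So (1/(2π)) ∫_{-π}^{π} (8x + 6)^2 dx = 64π^2/3 + 36 = 64π^2/3 + 36.
Parseval ⇒ Σ |c_n|^2 = 64π^2/3 + 36.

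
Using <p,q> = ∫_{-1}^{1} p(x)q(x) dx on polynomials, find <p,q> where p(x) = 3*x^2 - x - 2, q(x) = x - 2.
<p,q> = 10/3

Expand the product: p(x)·q(x) = 3*x^3 - 7*x^2 + 4.
∫_{-1}^{1} of each monomial x^k gives [2/(k+1) if k even, 0 if k odd]. Integrating term-by-term (or equivalently evaluating the antiderivative F(x) = 3*x^4/4 - 7*x^3/3 + 4*x at the endpoints):
  F(1) − F(−1) = 29/12 − (-11/12) = 10/3.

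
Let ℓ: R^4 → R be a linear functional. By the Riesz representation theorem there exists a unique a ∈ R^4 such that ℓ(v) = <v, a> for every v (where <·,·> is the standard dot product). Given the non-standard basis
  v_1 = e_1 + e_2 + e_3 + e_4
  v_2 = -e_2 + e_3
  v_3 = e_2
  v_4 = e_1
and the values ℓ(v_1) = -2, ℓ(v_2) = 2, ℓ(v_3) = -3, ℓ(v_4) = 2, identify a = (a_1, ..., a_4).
a = (2, -3, -1, 0)

Write a = (a_1, ..., a_4) in the standard basis. For each basis vector v_i, ℓ(v_i) = <v_i, a> is a linear equation in the a_j's. Collect the n equations into a matrix system V a = ℓ, where row i of V is v_i (expressed in the standard basis). Since V is invertible (lower-triangular with 1s on the diagonal, up to permutation), solve by back-substitution:
  V =
[[1, 1, 1, 1],
 [0, -1, 1, 0],
 [0, 1, 0, 0],
 [1, 0, 0, 0]]
  V a = (-2, 2, -3, 2)
Solving gives a = (2, -3, -1, 0).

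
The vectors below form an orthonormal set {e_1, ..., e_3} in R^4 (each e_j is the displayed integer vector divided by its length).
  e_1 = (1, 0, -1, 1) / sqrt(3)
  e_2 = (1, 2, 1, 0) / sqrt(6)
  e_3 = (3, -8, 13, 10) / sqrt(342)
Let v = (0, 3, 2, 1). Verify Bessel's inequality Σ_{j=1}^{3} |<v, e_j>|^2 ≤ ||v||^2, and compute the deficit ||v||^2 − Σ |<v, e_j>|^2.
Σ |<v, e_j>|^2 = 217/19; ||v||^2 = 14; deficit = 49/19

Write each e_j = u_j / sqrt(<u_j, u_j>) where u_j is the displayed integer vector. Then <v, e_j> = <v, u_j> / sqrt(<u_j, u_j>), so |<v, e_j>|^2 = <v, u_j>^2 / <u_j, u_j>.
Coefficients: <v, e_1> = -1/sqrt(3), <v, e_2> = 8/sqrt(6), <v, e_3> = 12/sqrt(342).
Square and sum: Σ |<v, e_j>|^2 = 217/19.
Compute ||v||^2 = v·v = 14.
Deficit = 14 − 217/19 = 49/19 ≥ 0, confirming Bessel's inequality. (The deficit equals ||v − Σ <v,e_j> e_j||^2, the squared distance from v to span{e_j}.)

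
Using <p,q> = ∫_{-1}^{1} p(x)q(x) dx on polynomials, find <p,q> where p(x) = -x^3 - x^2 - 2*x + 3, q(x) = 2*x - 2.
<p,q> = -212/15

Expand the product: p(x)·q(x) = -2*x^4 - 2*x^2 + 10*x - 6.
∫_{-1}^{1} of each monomial x^k gives [2/(k+1) if k even, 0 if k odd]. Integrating term-by-term (or equivalently evaluating the antiderivative F(x) = -2*x^5/5 - 2*x^3/3 + 5*x^2 - 6*x at the endpoints):
  F(1) − F(−1) = -31/15 − (181/15) = -212/15.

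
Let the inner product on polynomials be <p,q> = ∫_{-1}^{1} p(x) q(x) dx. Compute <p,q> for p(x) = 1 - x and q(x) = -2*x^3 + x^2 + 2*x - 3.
<p,q> = -88/15

Expand the product: p(x)·q(x) = 2*x^4 - 3*x^3 - x^2 + 5*x - 3.
∫_{-1}^{1} of each monomial x^k gives [2/(k+1) if k even, 0 if k odd]. Integrating term-by-term (or equivalently evaluating the antiderivative F(x) = 2*x^5/5 - 3*x^4/4 - x^3/3 + 5*x^2/2 - 3*x at the endpoints):
  F(1) − F(−1) = -71/60 − (281/60) = -88/15.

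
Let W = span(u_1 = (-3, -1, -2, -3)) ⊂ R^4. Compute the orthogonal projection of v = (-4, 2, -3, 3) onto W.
proj_W(v) = (-21/23, -7/23, -14/23, -21/23)

Set up U = [u_1 | ... | u_1] ∈ R^(4×1). The projector onto W = col(U) is P = U (U^T U)^(-1) U^T.
Compute U^T U =
  [23],
and U^T v = (7).
Solve U^T U · c = U^T v for the coefficients: c = (7/23). The projection is proj_W(v) = U c.
Check: (v - proj_W(v)) · u_1 = 0  (should be 0).
Result: proj_W(v) = (-21/23, -7/23, -14/23, -21/23).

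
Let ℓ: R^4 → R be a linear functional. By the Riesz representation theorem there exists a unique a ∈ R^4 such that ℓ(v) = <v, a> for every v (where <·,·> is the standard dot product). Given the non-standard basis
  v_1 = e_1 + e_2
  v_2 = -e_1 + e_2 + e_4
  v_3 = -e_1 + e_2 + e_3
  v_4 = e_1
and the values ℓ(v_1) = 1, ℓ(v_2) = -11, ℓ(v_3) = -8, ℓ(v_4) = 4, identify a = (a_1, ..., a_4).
a = (4, -3, -1, -4)

Write a = (a_1, ..., a_4) in the standard basis. For each basis vector v_i, ℓ(v_i) = <v_i, a> is a linear equation in the a_j's. Collect the n equations into a matrix system V a = ℓ, where row i of V is v_i (expressed in the standard basis). Since V is invertible (lower-triangular with 1s on the diagonal, up to permutation), solve by back-substitution:
  V =
[[1, 1, 0, 0],
 [-1, 1, 0, 1],
 [-1, 1, 1, 0],
 [1, 0, 0, 0]]
  V a = (1, -11, -8, 4)
Solving gives a = (4, -3, -1, -4).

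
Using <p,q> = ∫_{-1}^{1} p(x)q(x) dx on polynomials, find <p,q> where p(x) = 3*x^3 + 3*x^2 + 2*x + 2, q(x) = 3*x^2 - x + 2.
<p,q> = 256/15

Expand the product: p(x)·q(x) = 9*x^5 + 6*x^4 + 9*x^3 + 10*x^2 + 2*x + 4.
∫_{-1}^{1} of each monomial x^k gives [2/(k+1) if k even, 0 if k odd]. Integrating term-by-term (or equivalently evaluating the antiderivative F(x) = 3*x^6/2 + 6*x^5/5 + 9*x^4/4 + 10*x^3/3 + x^2 + 4*x at the endpoints):
  F(1) − F(−1) = 797/60 − (-227/60) = 256/15.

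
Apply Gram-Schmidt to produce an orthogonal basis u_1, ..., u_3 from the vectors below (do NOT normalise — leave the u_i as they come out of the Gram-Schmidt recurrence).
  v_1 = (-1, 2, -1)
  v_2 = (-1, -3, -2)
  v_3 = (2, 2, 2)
Orthogonal basis:
  u_1 = (-1, 2, -1)
  u_2 = (-3/2, -2, -5/2)
  u_3 = (14/25, 2/25, -2/5)

Apply the Gram-Schmidt recurrence
  u_1 = v_1
  u_i = v_i − Σ_{j<i} ((v_i · u_j) / (u_j · u_j)) · u_j.

Step by step this gives:
  u_1 = (-1, 2, -1)
  u_2 = (-3/2, -2, -5/2)
  u_3 = (14/25, 2/25, -2/5)

Orthogonality check:
  u_2 · u_1 = 0 (should be 0)
  u_3 · u_1 = 0 (should be 0)
  u_3 · u_2 = 0 (should be 0)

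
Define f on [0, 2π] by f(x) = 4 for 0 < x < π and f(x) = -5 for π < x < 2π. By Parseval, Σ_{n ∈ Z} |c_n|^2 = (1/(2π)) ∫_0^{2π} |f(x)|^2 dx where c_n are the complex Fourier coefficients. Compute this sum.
Σ |c_n|^2 = 41/2

Parseval equates the L^2 energy of f (normalised by 1/(2π)) with the ℓ^2 sum of its Fourier coefficients: (1/(2π)) ∫_0^{2π} |f|^2 = Σ |c_n|^2.
Compute the left side: (1/(2π)) [∫_0^π 4^2 dx + ∫_π^{2π} (-5)^2 dx] = (1/(2π)) · (16π + 25π) = (16 + 25)/2 = 41/2.
So Σ_{n ∈ Z} |c_n|^2 = 41/2.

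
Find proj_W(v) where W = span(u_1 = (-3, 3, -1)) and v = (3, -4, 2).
proj_W(v) = (69/19, -69/19, 23/19)

Set up U = [u_1 | ... | u_1] ∈ R^(3×1). The projector onto W = col(U) is P = U (U^T U)^(-1) U^T.
Compute U^T U =
  [19],
and U^T v = (-23).
Solve U^T U · c = U^T v for the coefficients: c = (-23/19). The projection is proj_W(v) = U c.
Check: (v - proj_W(v)) · u_1 = 0  (should be 0).
Result: proj_W(v) = (69/19, -69/19, 23/19).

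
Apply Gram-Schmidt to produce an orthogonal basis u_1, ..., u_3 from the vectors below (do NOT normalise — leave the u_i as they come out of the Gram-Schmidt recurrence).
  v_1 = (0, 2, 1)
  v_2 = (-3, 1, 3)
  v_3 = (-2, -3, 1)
Orthogonal basis:
  u_1 = (0, 2, 1)
  u_2 = (-3, -1, 2)
  u_3 = (5/14, -3/14, 3/7)

Apply the Gram-Schmidt recurrence
  u_1 = v_1
  u_i = v_i − Σ_{j<i} ((v_i · u_j) / (u_j · u_j)) · u_j.

Step by step this gives:
  u_1 = (0, 2, 1)
  u_2 = (-3, -1, 2)
  u_3 = (5/14, -3/14, 3/7)

Orthogonality check:
  u_2 · u_1 = 0 (should be 0)
  u_3 · u_1 = 0 (should be 0)
  u_3 · u_2 = 0 (should be 0)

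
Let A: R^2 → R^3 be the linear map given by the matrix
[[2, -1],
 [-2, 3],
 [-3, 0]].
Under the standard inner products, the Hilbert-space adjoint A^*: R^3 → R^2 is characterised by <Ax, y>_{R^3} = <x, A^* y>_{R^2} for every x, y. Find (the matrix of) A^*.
A^* = A^T =
[[2, -2, -3],
 [-1, 3, 0]]

For real matrices with standard dot products, the defining identity <Ax, y> = <x, A^* y> gives (Ax)^T y = x^T (A^*) y, i.e. x^T A^T y = x^T (A^*) y. Since this holds for all x, y, we must have A^* = A^T. Therefore
A^* =
[[2, -2, -3],
 [-1, 3, 0]].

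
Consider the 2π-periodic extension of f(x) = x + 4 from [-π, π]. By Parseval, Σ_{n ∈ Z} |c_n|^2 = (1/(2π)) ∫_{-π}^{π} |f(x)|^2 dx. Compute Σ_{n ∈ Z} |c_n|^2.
Σ |c_n|^2 = π^2/3 + 16

Expand and integrate term by term over [-π, π]:
  ∫ (x)^2 dx = 1·(2π^3/3); ∫ 2·1·(4)·x dx = 0 (odd integrand); ∫ 4^2 dx = 16·2π.
So (1/(2π)) ∫_{-π}^{π} (x + 4)^2 dx = 1π^2/3 + 16 = π^2/3 + 16.
Parseval ⇒ Σ |c_n|^2 = π^2/3 + 16.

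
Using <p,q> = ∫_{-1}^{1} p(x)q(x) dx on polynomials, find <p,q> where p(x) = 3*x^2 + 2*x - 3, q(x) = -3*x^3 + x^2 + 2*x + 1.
<p,q> = -68/15

Expand the product: p(x)·q(x) = -9*x^5 - 3*x^4 + 17*x^3 + 4*x^2 - 4*x - 3.
∫_{-1}^{1} of each monomial x^k gives [2/(k+1) if k even, 0 if k odd]. Integrating term-by-term (or equivalently evaluating the antiderivative F(x) = -3*x^6/2 - 3*x^5/5 + 17*x^4/4 + 4*x^3/3 - 2*x^2 - 3*x at the endpoints):
  F(1) − F(−1) = -91/60 − (181/60) = -68/15.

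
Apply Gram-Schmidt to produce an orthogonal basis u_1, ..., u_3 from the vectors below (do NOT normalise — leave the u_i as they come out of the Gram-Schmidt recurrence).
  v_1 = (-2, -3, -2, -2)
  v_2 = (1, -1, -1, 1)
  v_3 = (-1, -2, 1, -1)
Orthogonal basis:
  u_1 = (-2, -3, -2, -2)
  u_2 = (23/21, -6/7, -19/21, 23/21)
  u_3 = (12/83, -96/83, 120/83, 12/83)

Apply the Gram-Schmidt recurrence
  u_1 = v_1
  u_i = v_i − Σ_{j<i} ((v_i · u_j) / (u_j · u_j)) · u_j.

Step by step this gives:
  u_1 = (-2, -3, -2, -2)
  u_2 = (23/21, -6/7, -19/21, 23/21)
  u_3 = (12/83, -96/83, 120/83, 12/83)

Orthogonality check:
  u_2 · u_1 = 0 (should be 0)
  u_3 · u_1 = 0 (should be 0)
  u_3 · u_2 = 0 (should be 0)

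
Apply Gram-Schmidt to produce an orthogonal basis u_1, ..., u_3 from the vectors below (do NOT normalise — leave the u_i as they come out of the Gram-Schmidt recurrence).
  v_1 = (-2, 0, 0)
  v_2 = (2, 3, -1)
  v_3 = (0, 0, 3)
Orthogonal basis:
  u_1 = (-2, 0, 0)
  u_2 = (0, 3, -1)
  u_3 = (0, 9/10, 27/10)

Apply the Gram-Schmidt recurrence
  u_1 = v_1
  u_i = v_i − Σ_{j<i} ((v_i · u_j) / (u_j · u_j)) · u_j.

Step by step this gives:
  u_1 = (-2, 0, 0)
  u_2 = (0, 3, -1)
  u_3 = (0, 9/10, 27/10)

Orthogonality check:
  u_2 · u_1 = 0 (should be 0)
  u_3 · u_1 = 0 (should be 0)
  u_3 · u_2 = 0 (should be 0)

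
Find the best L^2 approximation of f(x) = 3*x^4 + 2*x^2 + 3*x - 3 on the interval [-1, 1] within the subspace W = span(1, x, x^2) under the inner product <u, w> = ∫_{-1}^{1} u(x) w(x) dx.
g(x) = 32*x^2/7 + 3*x - 114/35

The best approximation g ∈ W is the orthogonal projection of f onto W. Writing g = a_0 + a_1 x + a_2 x^2, the coefficients solve the normal equations G · a = b where
  G_{ij} = <φ_i, φ_j> and b_i = <f, φ_i>, with φ_0 = 1, φ_1 = x, φ_2 = x^2.
G =
  [2, 0, 2/3]
  [0, 2/3, 0]
  [2/3, 0, 2/5],
b = (-52/15, 2, -12/35).
Solving gives a_0 = -114/35, a_1 = 3, a_2 = 32/7, so
  g(x) = 32*x^2/7 + 3*x - 114/35.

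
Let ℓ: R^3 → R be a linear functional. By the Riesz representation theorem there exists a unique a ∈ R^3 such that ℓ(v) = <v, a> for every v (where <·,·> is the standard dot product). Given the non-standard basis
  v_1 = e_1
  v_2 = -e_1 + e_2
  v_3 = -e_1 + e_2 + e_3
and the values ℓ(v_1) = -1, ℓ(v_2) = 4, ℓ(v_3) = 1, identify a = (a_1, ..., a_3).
a = (-1, 3, -3)

Write a = (a_1, ..., a_3) in the standard basis. For each basis vector v_i, ℓ(v_i) = <v_i, a> is a linear equation in the a_j's. Collect the n equations into a matrix system V a = ℓ, where row i of V is v_i (expressed in the standard basis). Since V is invertible (lower-triangular with 1s on the diagonal, up to permutation), solve by back-substitution:
  V =
[[1, 0, 0],
 [-1, 1, 0],
 [-1, 1, 1]]
  V a = (-1, 4, 1)
Solving gives a = (-1, 3, -3).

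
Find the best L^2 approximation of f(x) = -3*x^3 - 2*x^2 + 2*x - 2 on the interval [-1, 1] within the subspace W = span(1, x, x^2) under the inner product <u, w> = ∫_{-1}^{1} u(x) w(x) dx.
g(x) = -2*x^2 + x/5 - 2

The best approximation g ∈ W is the orthogonal projection of f onto W. Writing g = a_0 + a_1 x + a_2 x^2, the coefficients solve the normal equations G · a = b where
  G_{ij} = <φ_i, φ_j> and b_i = <f, φ_i>, with φ_0 = 1, φ_1 = x, φ_2 = x^2.
G =
  [2, 0, 2/3]
  [0, 2/3, 0]
  [2/3, 0, 2/5],
b = (-16/3, 2/15, -32/15).
Solving gives a_0 = -2, a_1 = 1/5, a_2 = -2, so
  g(x) = -2*x^2 + x/5 - 2.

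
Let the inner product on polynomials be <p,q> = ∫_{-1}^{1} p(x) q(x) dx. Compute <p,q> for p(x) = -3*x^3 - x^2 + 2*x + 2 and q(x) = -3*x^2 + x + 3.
<p,q> = 22/3

Expand the product: p(x)·q(x) = 9*x^5 - 16*x^3 - 7*x^2 + 8*x + 6.
∫_{-1}^{1} of each monomial x^k gives [2/(k+1) if k even, 0 if k odd]. Integrating term-by-term (or equivalently evaluating the antiderivative F(x) = 3*x^6/2 - 4*x^4 - 7*x^3/3 + 4*x^2 + 6*x at the endpoints):
  F(1) − F(−1) = 31/6 − (-13/6) = 22/3.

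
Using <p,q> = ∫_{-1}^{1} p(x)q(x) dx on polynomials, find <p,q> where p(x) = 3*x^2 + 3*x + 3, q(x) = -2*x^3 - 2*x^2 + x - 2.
<p,q> = -114/5

Expand the product: p(x)·q(x) = -6*x^5 - 12*x^4 - 9*x^3 - 9*x^2 - 3*x - 6.
∫_{-1}^{1} of each monomial x^k gives [2/(k+1) if k even, 0 if k odd]. Integrating term-by-term (or equivalently evaluating the antiderivative F(x) = -x^6 - 12*x^5/5 - 9*x^4/4 - 3*x^3 - 3*x^2/2 - 6*x at the endpoints):
  F(1) − F(−1) = -323/20 − (133/20) = -114/5.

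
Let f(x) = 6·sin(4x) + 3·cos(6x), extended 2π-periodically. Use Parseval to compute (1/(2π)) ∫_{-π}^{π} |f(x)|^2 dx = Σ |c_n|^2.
Σ |c_n|^2 = 45/2

Expand |f|^2 and use orthogonality of {sin(nx), cos(mx)} on [-π, π]:
  ∫_{-π}^{π} sin(nx)^2 dx = π, ∫ cos(mx)^2 dx = π, and cross terms integrate to 0.
So ∫_{-π}^{π} f(x)^2 dx = 6^2 · π + 3^2 · π = (36 + 9)π.
Divide by 2π: (36 + 9)/2 = 45/2.
By Parseval, this equals Σ |c_n|^2.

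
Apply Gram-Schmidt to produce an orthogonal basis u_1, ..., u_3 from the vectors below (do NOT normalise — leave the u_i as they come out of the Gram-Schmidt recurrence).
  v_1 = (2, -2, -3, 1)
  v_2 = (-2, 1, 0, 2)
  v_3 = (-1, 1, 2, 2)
Orthogonal basis:
  u_1 = (2, -2, -3, 1)
  u_2 = (-14/9, 5/9, -2/3, 20/9)
  u_3 = (65/73, -18/73, 80/73, 74/73)

Apply the Gram-Schmidt recurrence
  u_1 = v_1
  u_i = v_i − Σ_{j<i} ((v_i · u_j) / (u_j · u_j)) · u_j.

Step by step this gives:
  u_1 = (2, -2, -3, 1)
  u_2 = (-14/9, 5/9, -2/3, 20/9)
  u_3 = (65/73, -18/73, 80/73, 74/73)

Orthogonality check:
  u_2 · u_1 = 0 (should be 0)
  u_3 · u_1 = 0 (should be 0)
  u_3 · u_2 = 0 (should be 0)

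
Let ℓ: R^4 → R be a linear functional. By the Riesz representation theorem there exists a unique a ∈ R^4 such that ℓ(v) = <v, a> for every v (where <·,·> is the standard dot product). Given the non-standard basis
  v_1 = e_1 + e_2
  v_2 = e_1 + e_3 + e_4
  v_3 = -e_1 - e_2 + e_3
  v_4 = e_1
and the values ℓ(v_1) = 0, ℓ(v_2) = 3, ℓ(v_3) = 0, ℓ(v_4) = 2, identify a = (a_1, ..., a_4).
a = (2, -2, 0, 1)

Write a = (a_1, ..., a_4) in the standard basis. For each basis vector v_i, ℓ(v_i) = <v_i, a> is a linear equation in the a_j's. Collect the n equations into a matrix system V a = ℓ, where row i of V is v_i (expressed in the standard basis). Since V is invertible (lower-triangular with 1s on the diagonal, up to permutation), solve by back-substitution:
  V =
[[1, 1, 0, 0],
 [1, 0, 1, 1],
 [-1, -1, 1, 0],
 [1, 0, 0, 0]]
  V a = (0, 3, 0, 2)
Solving gives a = (2, -2, 0, 1).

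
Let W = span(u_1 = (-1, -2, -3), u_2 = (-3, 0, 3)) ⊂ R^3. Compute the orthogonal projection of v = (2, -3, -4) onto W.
proj_W(v) = (4/3, -5/3, -14/3)

Set up U = [u_1 | ... | u_2] ∈ R^(3×2). The projector onto W = col(U) is P = U (U^T U)^(-1) U^T.
Compute U^T U =
  [14, -6]
  [-6, 18],
and U^T v = (16, -18).
Solve U^T U · c = U^T v for the coefficients: c = (5/6, -13/18). The projection is proj_W(v) = U c.
Check: (v - proj_W(v)) · u_1 = 0  (should be 0).
Check: (v - proj_W(v)) · u_2 = 0  (should be 0).
Result: proj_W(v) = (4/3, -5/3, -14/3).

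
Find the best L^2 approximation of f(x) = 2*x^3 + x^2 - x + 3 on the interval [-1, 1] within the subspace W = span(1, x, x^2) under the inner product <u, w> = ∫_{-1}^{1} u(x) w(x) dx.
g(x) = x^2 + x/5 + 3

The best approximation g ∈ W is the orthogonal projection of f onto W. Writing g = a_0 + a_1 x + a_2 x^2, the coefficients solve the normal equations G · a = b where
  G_{ij} = <φ_i, φ_j> and b_i = <f, φ_i>, with φ_0 = 1, φ_1 = x, φ_2 = x^2.
G =
  [2, 0, 2/3]
  [0, 2/3, 0]
  [2/3, 0, 2/5],
b = (20/3, 2/15, 12/5).
Solving gives a_0 = 3, a_1 = 1/5, a_2 = 1, so
  g(x) = x^2 + x/5 + 3.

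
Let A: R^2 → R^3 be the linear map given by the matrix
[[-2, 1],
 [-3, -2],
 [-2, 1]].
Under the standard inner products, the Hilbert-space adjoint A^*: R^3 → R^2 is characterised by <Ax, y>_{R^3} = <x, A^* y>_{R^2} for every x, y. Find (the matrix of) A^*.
A^* = A^T =
[[-2, -3, -2],
 [1, -2, 1]]

For real matrices with standard dot products, the defining identity <Ax, y> = <x, A^* y> gives (Ax)^T y = x^T (A^*) y, i.e. x^T A^T y = x^T (A^*) y. Since this holds for all x, y, we must have A^* = A^T. Therefore
A^* =
[[-2, -3, -2],
 [1, -2, 1]].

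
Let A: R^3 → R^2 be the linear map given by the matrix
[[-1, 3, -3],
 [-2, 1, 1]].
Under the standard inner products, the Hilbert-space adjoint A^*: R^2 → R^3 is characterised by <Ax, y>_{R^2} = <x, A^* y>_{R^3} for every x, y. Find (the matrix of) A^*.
A^* = A^T =
[[-1, -2],
 [3, 1],
 [-3, 1]]

For real matrices with standard dot products, the defining identity <Ax, y> = <x, A^* y> gives (Ax)^T y = x^T (A^*) y, i.e. x^T A^T y = x^T (A^*) y. Since this holds for all x, y, we must have A^* = A^T. Therefore
A^* =
[[-1, -2],
 [3, 1],
 [-3, 1]].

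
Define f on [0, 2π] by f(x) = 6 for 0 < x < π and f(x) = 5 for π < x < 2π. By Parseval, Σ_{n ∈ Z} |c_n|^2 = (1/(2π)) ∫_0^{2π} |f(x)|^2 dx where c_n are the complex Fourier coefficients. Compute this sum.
Σ |c_n|^2 = 61/2

Parseval equates the L^2 energy of f (normalised by 1/(2π)) with the ℓ^2 sum of its Fourier coefficients: (1/(2π)) ∫_0^{2π} |f|^2 = Σ |c_n|^2.
Compute the left side: (1/(2π)) [∫_0^π 6^2 dx + ∫_π^{2π} 5^2 dx] = (1/(2π)) · (36π + 25π) = (36 + 25)/2 = 61/2.
So Σ_{n ∈ Z} |c_n|^2 = 61/2.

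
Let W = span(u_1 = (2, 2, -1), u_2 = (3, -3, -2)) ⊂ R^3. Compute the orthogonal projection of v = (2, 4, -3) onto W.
proj_W(v) = (285/97, 375/97, -135/97)

Set up U = [u_1 | ... | u_2] ∈ R^(3×2). The projector onto W = col(U) is P = U (U^T U)^(-1) U^T.
Compute U^T U =
  [9, 2]
  [2, 22],
and U^T v = (15, 0).
Solve U^T U · c = U^T v for the coefficients: c = (165/97, -15/97). The projection is proj_W(v) = U c.
Check: (v - proj_W(v)) · u_1 = 0  (should be 0).
Check: (v - proj_W(v)) · u_2 = 0  (should be 0).
Result: proj_W(v) = (285/97, 375/97, -135/97).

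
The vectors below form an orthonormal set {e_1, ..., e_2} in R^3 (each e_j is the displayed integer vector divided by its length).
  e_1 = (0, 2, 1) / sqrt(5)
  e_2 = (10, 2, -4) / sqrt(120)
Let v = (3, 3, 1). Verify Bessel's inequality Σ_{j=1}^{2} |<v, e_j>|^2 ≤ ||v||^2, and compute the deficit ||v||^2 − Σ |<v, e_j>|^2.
Σ |<v, e_j>|^2 = 55/3; ||v||^2 = 19; deficit = 2/3

Write each e_j = u_j / sqrt(<u_j, u_j>) where u_j is the displayed integer vector. Then <v, e_j> = <v, u_j> / sqrt(<u_j, u_j>), so |<v, e_j>|^2 = <v, u_j>^2 / <u_j, u_j>.
Coefficients: <v, e_1> = 7/sqrt(5), <v, e_2> = 32/sqrt(120).
Square and sum: Σ |<v, e_j>|^2 = 55/3.
Compute ||v||^2 = v·v = 19.
Deficit = 19 − 55/3 = 2/3 ≥ 0, confirming Bessel's inequality. (The deficit equals ||v − Σ <v,e_j> e_j||^2, the squared distance from v to span{e_j}.)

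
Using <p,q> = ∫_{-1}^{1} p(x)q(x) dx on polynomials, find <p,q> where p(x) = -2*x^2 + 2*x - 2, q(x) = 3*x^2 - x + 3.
<p,q> = -356/15

Expand the product: p(x)·q(x) = -6*x^4 + 8*x^3 - 14*x^2 + 8*x - 6.
∫_{-1}^{1} of each monomial x^k gives [2/(k+1) if k even, 0 if k odd]. Integrating term-by-term (or equivalently evaluating the antiderivative F(x) = -6*x^5/5 + 2*x^4 - 14*x^3/3 + 4*x^2 - 6*x at the endpoints):
  F(1) − F(−1) = -88/15 − (268/15) = -356/15.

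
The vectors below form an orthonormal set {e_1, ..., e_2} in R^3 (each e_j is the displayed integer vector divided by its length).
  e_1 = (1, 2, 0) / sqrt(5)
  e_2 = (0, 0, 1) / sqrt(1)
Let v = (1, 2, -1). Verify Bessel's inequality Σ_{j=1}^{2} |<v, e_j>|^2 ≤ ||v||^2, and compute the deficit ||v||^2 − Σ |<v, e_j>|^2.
Σ |<v, e_j>|^2 = 6; ||v||^2 = 6; deficit = 0

Write each e_j = u_j / sqrt(<u_j, u_j>) where u_j is the displayed integer vector. Then <v, e_j> = <v, u_j> / sqrt(<u_j, u_j>), so |<v, e_j>|^2 = <v, u_j>^2 / <u_j, u_j>.
Coefficients: <v, e_1> = 5/sqrt(5), <v, e_2> = -1/sqrt(1).
Square and sum: Σ |<v, e_j>|^2 = 6.
Compute ||v||^2 = v·v = 6.
Deficit = 6 − 6 = 0 ≥ 0, confirming Bessel's inequality. (The deficit equals ||v − Σ <v,e_j> e_j||^2, the squared distance from v to span{e_j}.)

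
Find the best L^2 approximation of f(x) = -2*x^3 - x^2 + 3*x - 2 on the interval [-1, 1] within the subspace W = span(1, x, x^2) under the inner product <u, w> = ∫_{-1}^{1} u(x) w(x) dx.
g(x) = -x^2 + 9*x/5 - 2

The best approximation g ∈ W is the orthogonal projection of f onto W. Writing g = a_0 + a_1 x + a_2 x^2, the coefficients solve the normal equations G · a = b where
  G_{ij} = <φ_i, φ_j> and b_i = <f, φ_i>, with φ_0 = 1, φ_1 = x, φ_2 = x^2.
G =
  [2, 0, 2/3]
  [0, 2/3, 0]
  [2/3, 0, 2/5],
b = (-14/3, 6/5, -26/15).
Solving gives a_0 = -2, a_1 = 9/5, a_2 = -1, so
  g(x) = -x^2 + 9*x/5 - 2.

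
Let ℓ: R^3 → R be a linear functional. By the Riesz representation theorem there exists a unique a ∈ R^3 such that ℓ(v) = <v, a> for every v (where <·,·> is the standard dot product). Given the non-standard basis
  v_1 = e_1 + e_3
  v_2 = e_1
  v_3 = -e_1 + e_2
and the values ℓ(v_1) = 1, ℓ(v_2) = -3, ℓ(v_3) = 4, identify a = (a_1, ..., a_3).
a = (-3, 1, 4)

Write a = (a_1, ..., a_3) in the standard basis. For each basis vector v_i, ℓ(v_i) = <v_i, a> is a linear equation in the a_j's. Collect the n equations into a matrix system V a = ℓ, where row i of V is v_i (expressed in the standard basis). Since V is invertible (lower-triangular with 1s on the diagonal, up to permutation), solve by back-substitution:
  V =
[[1, 0, 1],
 [1, 0, 0],
 [-1, 1, 0]]
  V a = (1, -3, 4)
Solving gives a = (-3, 1, 4).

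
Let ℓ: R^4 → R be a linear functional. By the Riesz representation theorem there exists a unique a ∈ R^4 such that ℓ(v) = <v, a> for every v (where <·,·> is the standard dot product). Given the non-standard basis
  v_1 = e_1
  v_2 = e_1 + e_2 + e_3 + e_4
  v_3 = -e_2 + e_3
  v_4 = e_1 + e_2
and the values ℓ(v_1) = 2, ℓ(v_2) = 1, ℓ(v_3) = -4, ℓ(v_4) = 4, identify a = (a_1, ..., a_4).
a = (2, 2, -2, -1)

Write a = (a_1, ..., a_4) in the standard basis. For each basis vector v_i, ℓ(v_i) = <v_i, a> is a linear equation in the a_j's. Collect the n equations into a matrix system V a = ℓ, where row i of V is v_i (expressed in the standard basis). Since V is invertible (lower-triangular with 1s on the diagonal, up to permutation), solve by back-substitution:
  V =
[[1, 0, 0, 0],
 [1, 1, 1, 1],
 [0, -1, 1, 0],
 [1, 1, 0, 0]]
  V a = (2, 1, -4, 4)
Solving gives a = (2, 2, -2, -1).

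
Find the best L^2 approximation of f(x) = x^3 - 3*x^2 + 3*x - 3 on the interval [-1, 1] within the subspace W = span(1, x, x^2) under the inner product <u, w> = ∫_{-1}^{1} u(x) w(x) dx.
g(x) = -3*x^2 + 18*x/5 - 3

The best approximation g ∈ W is the orthogonal projection of f onto W. Writing g = a_0 + a_1 x + a_2 x^2, the coefficients solve the normal equations G · a = b where
  G_{ij} = <φ_i, φ_j> and b_i = <f, φ_i>, with φ_0 = 1, φ_1 = x, φ_2 = x^2.
G =
  [2, 0, 2/3]
  [0, 2/3, 0]
  [2/3, 0, 2/5],
b = (-8, 12/5, -16/5).
Solving gives a_0 = -3, a_1 = 18/5, a_2 = -3, so
  g(x) = -3*x^2 + 18*x/5 - 3.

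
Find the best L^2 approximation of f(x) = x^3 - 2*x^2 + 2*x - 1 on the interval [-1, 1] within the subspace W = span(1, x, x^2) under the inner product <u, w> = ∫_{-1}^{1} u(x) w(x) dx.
g(x) = -2*x^2 + 13*x/5 - 1

The best approximation g ∈ W is the orthogonal projection of f onto W. Writing g = a_0 + a_1 x + a_2 x^2, the coefficients solve the normal equations G · a = b where
  G_{ij} = <φ_i, φ_j> and b_i = <f, φ_i>, with φ_0 = 1, φ_1 = x, φ_2 = x^2.
G =
  [2, 0, 2/3]
  [0, 2/3, 0]
  [2/3, 0, 2/5],
b = (-10/3, 26/15, -22/15).
Solving gives a_0 = -1, a_1 = 13/5, a_2 = -2, so
  g(x) = -2*x^2 + 13*x/5 - 1.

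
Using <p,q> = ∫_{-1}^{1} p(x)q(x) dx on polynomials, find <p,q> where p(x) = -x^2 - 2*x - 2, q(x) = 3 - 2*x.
<p,q> = -34/3

Expand the product: p(x)·q(x) = 2*x^3 + x^2 - 2*x - 6.
∫_{-1}^{1} of each monomial x^k gives [2/(k+1) if k even, 0 if k odd]. Integrating term-by-term (or equivalently evaluating the antiderivative F(x) = x^4/2 + x^3/3 - x^2 - 6*x at the endpoints):
  F(1) − F(−1) = -37/6 − (31/6) = -34/3.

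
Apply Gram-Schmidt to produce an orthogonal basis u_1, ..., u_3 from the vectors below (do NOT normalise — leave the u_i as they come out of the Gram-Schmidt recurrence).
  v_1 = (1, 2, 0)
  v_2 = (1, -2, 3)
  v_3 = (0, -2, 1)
Orthogonal basis:
  u_1 = (1, 2, 0)
  u_2 = (8/5, -4/5, 3)
  u_3 = (12/61, -6/61, -8/61)

Apply the Gram-Schmidt recurrence
  u_1 = v_1
  u_i = v_i − Σ_{j<i} ((v_i · u_j) / (u_j · u_j)) · u_j.

Step by step this gives:
  u_1 = (1, 2, 0)
  u_2 = (8/5, -4/5, 3)
  u_3 = (12/61, -6/61, -8/61)

Orthogonality check:
  u_2 · u_1 = 0 (should be 0)
  u_3 · u_1 = 0 (should be 0)
  u_3 · u_2 = 0 (should be 0)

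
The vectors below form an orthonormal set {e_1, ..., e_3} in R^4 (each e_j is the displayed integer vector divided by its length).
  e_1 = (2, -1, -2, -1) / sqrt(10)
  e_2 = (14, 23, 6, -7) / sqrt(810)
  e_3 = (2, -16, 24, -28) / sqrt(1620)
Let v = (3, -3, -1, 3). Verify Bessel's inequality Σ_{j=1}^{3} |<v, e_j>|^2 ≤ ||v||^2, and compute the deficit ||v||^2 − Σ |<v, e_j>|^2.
Σ |<v, e_j>|^2 = 59/5; ||v||^2 = 28; deficit = 81/5

Write each e_j = u_j / sqrt(<u_j, u_j>) where u_j is the displayed integer vector. Then <v, e_j> = <v, u_j> / sqrt(<u_j, u_j>), so |<v, e_j>|^2 = <v, u_j>^2 / <u_j, u_j>.
Coefficients: <v, e_1> = 8/sqrt(10), <v, e_2> = -54/sqrt(810), <v, e_3> = -54/sqrt(1620).
Square and sum: Σ |<v, e_j>|^2 = 59/5.
Compute ||v||^2 = v·v = 28.
Deficit = 28 − 59/5 = 81/5 ≥ 0, confirming Bessel's inequality. (The deficit equals ||v − Σ <v,e_j> e_j||^2, the squared distance from v to span{e_j}.)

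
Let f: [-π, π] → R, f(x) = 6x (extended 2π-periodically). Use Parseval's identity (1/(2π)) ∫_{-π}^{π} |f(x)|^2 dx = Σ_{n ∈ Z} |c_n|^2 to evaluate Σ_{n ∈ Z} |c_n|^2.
Σ |c_n|^2 = 12π^2

Expand and integrate term by term over [-π, π]:
  ∫ (6x)^2 dx = 36·(2π^3/3); ∫ 2·6·(0)·x dx = 0 (odd integrand); ∫ 0^2 dx = 0·2π.
So (1/(2π)) ∫_{-π}^{π} (6x)^2 dx = 36π^2/3 + 0 = 12π^2.
Parseval ⇒ Σ |c_n|^2 = 12π^2.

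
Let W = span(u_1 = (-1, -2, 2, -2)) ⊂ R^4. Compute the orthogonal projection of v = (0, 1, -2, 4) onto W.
proj_W(v) = (14/13, 28/13, -28/13, 28/13)

Set up U = [u_1 | ... | u_1] ∈ R^(4×1). The projector onto W = col(U) is P = U (U^T U)^(-1) U^T.
Compute U^T U =
  [13],
and U^T v = (-14).
Solve U^T U · c = U^T v for the coefficients: c = (-14/13). The projection is proj_W(v) = U c.
Check: (v - proj_W(v)) · u_1 = 0  (should be 0).
Result: proj_W(v) = (14/13, 28/13, -28/13, 28/13).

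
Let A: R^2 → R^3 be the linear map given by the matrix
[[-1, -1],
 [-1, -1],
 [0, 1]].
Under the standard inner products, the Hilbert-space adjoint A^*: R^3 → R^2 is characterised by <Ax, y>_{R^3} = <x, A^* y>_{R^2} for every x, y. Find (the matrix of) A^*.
A^* = A^T =
[[-1, -1, 0],
 [-1, -1, 1]]

For real matrices with standard dot products, the defining identity <Ax, y> = <x, A^* y> gives (Ax)^T y = x^T (A^*) y, i.e. x^T A^T y = x^T (A^*) y. Since this holds for all x, y, we must have A^* = A^T. Therefore
A^* =
[[-1, -1, 0],
 [-1, -1, 1]].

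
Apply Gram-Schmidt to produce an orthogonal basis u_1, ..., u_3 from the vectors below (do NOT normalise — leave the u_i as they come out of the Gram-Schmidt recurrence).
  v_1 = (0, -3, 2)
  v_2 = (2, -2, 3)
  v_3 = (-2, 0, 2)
Orthogonal basis:
  u_1 = (0, -3, 2)
  u_2 = (2, 10/13, 15/13)
  u_3 = (-10/7, 8/7, 12/7)

Apply the Gram-Schmidt recurrence
  u_1 = v_1
  u_i = v_i − Σ_{j<i} ((v_i · u_j) / (u_j · u_j)) · u_j.

Step by step this gives:
  u_1 = (0, -3, 2)
  u_2 = (2, 10/13, 15/13)
  u_3 = (-10/7, 8/7, 12/7)

Orthogonality check:
  u_2 · u_1 = 0 (should be 0)
  u_3 · u_1 = 0 (should be 0)
  u_3 · u_2 = 0 (should be 0)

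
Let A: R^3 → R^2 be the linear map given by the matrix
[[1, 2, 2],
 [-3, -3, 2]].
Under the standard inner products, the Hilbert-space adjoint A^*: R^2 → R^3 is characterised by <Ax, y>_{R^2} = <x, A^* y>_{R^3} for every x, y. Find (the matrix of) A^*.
A^* = A^T =
[[1, -3],
 [2, -3],
 [2, 2]]

For real matrices with standard dot products, the defining identity <Ax, y> = <x, A^* y> gives (Ax)^T y = x^T (A^*) y, i.e. x^T A^T y = x^T (A^*) y. Since this holds for all x, y, we must have A^* = A^T. Therefore
A^* =
[[1, -3],
 [2, -3],
 [2, 2]].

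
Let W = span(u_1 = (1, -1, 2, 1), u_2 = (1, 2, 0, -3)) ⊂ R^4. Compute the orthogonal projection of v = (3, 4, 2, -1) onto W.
proj_W(v) = (95/41, 64/41, 84/41, -117/41)

Set up U = [u_1 | ... | u_2] ∈ R^(4×2). The projector onto W = col(U) is P = U (U^T U)^(-1) U^T.
Compute U^T U =
  [7, -4]
  [-4, 14],
and U^T v = (2, 14).
Solve U^T U · c = U^T v for the coefficients: c = (42/41, 53/41). The projection is proj_W(v) = U c.
Check: (v - proj_W(v)) · u_1 = 0  (should be 0).
Check: (v - proj_W(v)) · u_2 = 0  (should be 0).
Result: proj_W(v) = (95/41, 64/41, 84/41, -117/41).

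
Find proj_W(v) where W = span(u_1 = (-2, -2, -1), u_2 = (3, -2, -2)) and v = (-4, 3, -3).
proj_W(v) = (-494/153, 46/153, 131/153)

Set up U = [u_1 | ... | u_2] ∈ R^(3×2). The projector onto W = col(U) is P = U (U^T U)^(-1) U^T.
Compute U^T U =
  [9, 0]
  [0, 17],
and U^T v = (5, -12).
Solve U^T U · c = U^T v for the coefficients: c = (5/9, -12/17). The projection is proj_W(v) = U c.
Check: (v - proj_W(v)) · u_1 = 0  (should be 0).
Check: (v - proj_W(v)) · u_2 = 0  (should be 0).
Result: proj_W(v) = (-494/153, 46/153, 131/153).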